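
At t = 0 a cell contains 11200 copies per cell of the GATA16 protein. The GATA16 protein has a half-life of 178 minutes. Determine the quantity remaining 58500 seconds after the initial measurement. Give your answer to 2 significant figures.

Convert the elapsed time: 58500 seconds = 975 minutes.
Number of half-lives: n = 975/178 ≈ 5.4775.
Remaining = 11200 × (1/2)^5.4775 = 11200 × 0.022444 ≈ 251.37 copies per cell.

250 copies per cell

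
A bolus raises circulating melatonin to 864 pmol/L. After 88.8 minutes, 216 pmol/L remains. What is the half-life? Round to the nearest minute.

A/A₀ = 216/864 ≈ 0.25.
n = log₂(4) ≈ 2 half-lives elapsed in 88.8 minutes.
t½ = 88.8/2 ≈ 44.4 minutes.

44 minutes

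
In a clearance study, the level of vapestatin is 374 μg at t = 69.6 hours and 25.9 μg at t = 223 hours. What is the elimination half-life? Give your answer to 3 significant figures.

Over Δt = 223 − 69.6 = 153.4 hours, the level fell by a factor of 374/25.9 ≈ 14.44.
n = log₂(14.44) ≈ 3.852 half-lives, so t½ = 153.4/3.852 ≈ 39.823 hours.

39.8 hours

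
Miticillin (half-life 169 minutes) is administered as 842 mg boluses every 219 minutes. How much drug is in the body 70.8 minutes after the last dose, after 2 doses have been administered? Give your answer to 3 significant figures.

886 mg

The 2 doses were given 289.8, 70.8 minutes ago.
Total = 842·(1/2)^(289.8/169) + 842·(1/2)^(70.8/169)
      = 256.51 + 629.8 ≈ 886.31 mg.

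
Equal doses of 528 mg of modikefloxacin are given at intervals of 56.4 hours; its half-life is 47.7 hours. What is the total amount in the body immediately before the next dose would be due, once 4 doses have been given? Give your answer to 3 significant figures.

The 4 doses were given 225.6, 169.2, 112.8, 56.4 hours ago.
Total = 528·(1/2)^(225.6/47.7) + 528·(1/2)^(169.2/47.7) + 528·(1/2)^(112.8/47.7) + 528·(1/2)^(56.4/47.7)
      = 19.902 + 45.168 + 102.51 + 232.65 ≈ 400.23 mg.

400 mg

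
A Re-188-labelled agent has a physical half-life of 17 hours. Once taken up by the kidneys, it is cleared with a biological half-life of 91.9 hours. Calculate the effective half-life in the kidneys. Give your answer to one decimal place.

14.3 hours

1/t_eff = 1/t_phys + 1/t_biol = 1/17 + 1/91.9 = 0.069705 per hour.
t_eff = 17 × 91.9 / (17 + 91.9) ≈ 14.346 hours.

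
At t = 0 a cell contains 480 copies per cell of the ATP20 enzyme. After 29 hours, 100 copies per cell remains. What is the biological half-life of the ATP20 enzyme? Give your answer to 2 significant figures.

A/A₀ = 100/480 ≈ 0.20833.
n = log₂(4.8) ≈ 2.263 half-lives elapsed in 29 hours.
t½ = 29/2.263 ≈ 12.815 hours.

13 hours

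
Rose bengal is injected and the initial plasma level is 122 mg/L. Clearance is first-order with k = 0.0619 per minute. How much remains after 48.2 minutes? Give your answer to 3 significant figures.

t½ = ln 2 / k = 0.69315 / 0.0619 ≈ 11.198 minutes.
Number of half-lives: n = 48.2/11.198 ≈ 4.3044.
Remaining = 122 × (1/2)^4.3044 = 122 × 0.050611 ≈ 6.1746 mg/L.

6.17 mg/L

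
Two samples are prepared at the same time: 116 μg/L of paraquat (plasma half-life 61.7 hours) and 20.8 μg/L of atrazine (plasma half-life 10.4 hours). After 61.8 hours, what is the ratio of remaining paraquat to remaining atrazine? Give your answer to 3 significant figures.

paraquat: 116 × (1/2)^(61.8/61.7) = 116 × (1/2)^1.0016 ≈ 57.935 μg/L.
atrazine: 20.8 × (1/2)^(61.8/10.4) = 20.8 × (1/2)^5.9423 ≈ 0.33826 μg/L.
Ratio ≈ 57.935 / 0.33826 ≈ 171.27.

171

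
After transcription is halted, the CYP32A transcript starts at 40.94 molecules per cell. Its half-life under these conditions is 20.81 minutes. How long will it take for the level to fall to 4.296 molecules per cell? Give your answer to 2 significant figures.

68 minutes

Fraction remaining = 4.296/40.94 ≈ 0.10493.
n = log₂(40.94/4.296) = ln(9.5298)/ln 2 ≈ 3.2524 half-lives.
t = n × t½ = 3.2524 × 20.81 ≈ 67.683 minutes.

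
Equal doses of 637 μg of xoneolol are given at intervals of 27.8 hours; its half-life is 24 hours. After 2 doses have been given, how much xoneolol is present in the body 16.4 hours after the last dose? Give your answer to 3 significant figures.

The 2 doses were given 44.2, 16.4 hours ago.
Total = 637·(1/2)^(44.2/24) + 637·(1/2)^(16.4/24)
      = 177.72 + 396.68 ≈ 574.4 μg.

574 μg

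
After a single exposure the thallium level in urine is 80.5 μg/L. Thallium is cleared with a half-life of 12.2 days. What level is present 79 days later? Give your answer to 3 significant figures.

0.905 μg/L

Number of half-lives: n = 79/12.2 ≈ 6.4754.
Remaining = 80.5 × (1/2)^6.4754 = 80.5 × 0.011238 ≈ 0.9047 μg/L.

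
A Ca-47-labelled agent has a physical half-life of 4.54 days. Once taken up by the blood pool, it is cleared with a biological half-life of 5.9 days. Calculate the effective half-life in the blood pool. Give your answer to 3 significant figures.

2.57 days

1/t_eff = 1/t_phys + 1/t_biol = 1/4.54 + 1/5.9 = 0.38976 per day.
t_eff = 4.54 × 5.9 / (4.54 + 5.9) ≈ 2.5657 days.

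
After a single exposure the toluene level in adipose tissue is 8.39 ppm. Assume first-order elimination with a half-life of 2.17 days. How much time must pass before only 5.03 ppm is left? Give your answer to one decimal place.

Fraction remaining = 5.03/8.39 ≈ 0.59952.
n = log₂(8.39/5.03) = ln(1.668)/ln 2 ≈ 0.73811 half-lives.
t = n × t½ = 0.73811 × 2.17 ≈ 1.6017 days.

1.6 days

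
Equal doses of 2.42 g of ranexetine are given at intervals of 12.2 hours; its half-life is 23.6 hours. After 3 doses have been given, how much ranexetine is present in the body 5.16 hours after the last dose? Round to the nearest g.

5 g

The 3 doses were given 29.56, 17.36, 5.16 hours ago.
Total = 2.42·(1/2)^(29.56/23.6) + 2.42·(1/2)^(17.36/23.6) + 2.42·(1/2)^(5.16/23.6)
      = 1.0157 + 1.4534 + 2.0797 ≈ 4.5488 g.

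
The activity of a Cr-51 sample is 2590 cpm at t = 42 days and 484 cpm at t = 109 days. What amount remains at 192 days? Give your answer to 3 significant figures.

60.6 cpm

Over Δt = 109 − 42 = 67 days, the level fell by a factor of 2590/484 ≈ 5.3512.
n = log₂(5.3512) ≈ 2.4199 half-lives, so t½ = 67/2.4199 ≈ 27.687 days.
From t = 109 to t = 192: 484 × (1/2)^((192−109)/27.687) ≈ 60.594 cpm.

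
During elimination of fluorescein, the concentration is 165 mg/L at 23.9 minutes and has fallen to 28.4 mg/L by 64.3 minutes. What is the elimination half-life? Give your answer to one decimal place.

15.9 minutes

Over Δt = 64.3 − 23.9 = 40.4 minutes, the level fell by a factor of 165/28.4 ≈ 5.8099.
n = log₂(5.8099) ≈ 2.5385 half-lives, so t½ = 40.4/2.5385 ≈ 15.915 minutes.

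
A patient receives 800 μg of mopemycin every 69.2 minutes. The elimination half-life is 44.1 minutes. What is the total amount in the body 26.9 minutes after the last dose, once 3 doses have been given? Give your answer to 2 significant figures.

The 3 doses were given 165.3, 96.1, 26.9 minutes ago.
Total = 800·(1/2)^(165.3/44.1) + 800·(1/2)^(96.1/44.1) + 800·(1/2)^(26.9/44.1)
      = 59.53 + 176.65 + 524.17 ≈ 760.34 μg.

760 μg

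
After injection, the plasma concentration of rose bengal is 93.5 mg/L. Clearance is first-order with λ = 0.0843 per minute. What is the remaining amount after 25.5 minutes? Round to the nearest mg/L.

11 mg/L

t½ = ln 2 / λ = 0.69315 / 0.0843 ≈ 8.2224 minutes.
Number of half-lives: n = 25.5/8.2224 ≈ 3.1013.
Remaining = 93.5 × (1/2)^3.1013 = 93.5 × 0.11652 ≈ 10.895 mg/L.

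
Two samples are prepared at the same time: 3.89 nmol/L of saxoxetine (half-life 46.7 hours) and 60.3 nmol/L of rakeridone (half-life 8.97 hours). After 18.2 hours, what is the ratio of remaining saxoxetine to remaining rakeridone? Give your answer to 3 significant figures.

saxoxetine: 3.89 × (1/2)^(18.2/46.7) = 3.89 × (1/2)^0.38972 ≈ 2.9691 nmol/L.
rakeridone: 60.3 × (1/2)^(18.2/8.97) = 60.3 × (1/2)^2.029 ≈ 14.775 nmol/L.
Ratio ≈ 2.9691 / 14.775 ≈ 0.20096.

0.201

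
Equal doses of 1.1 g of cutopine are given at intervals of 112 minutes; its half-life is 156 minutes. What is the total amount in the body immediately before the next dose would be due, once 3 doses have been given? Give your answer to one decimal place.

1.3 g

The 3 doses were given 336, 224, 112 minutes ago.
Total = 1.1·(1/2)^(336/156) + 1.1·(1/2)^(224/156) + 1.1·(1/2)^(112/156)
      = 0.24718 + 0.40658 + 0.66876 ≈ 1.3225 g.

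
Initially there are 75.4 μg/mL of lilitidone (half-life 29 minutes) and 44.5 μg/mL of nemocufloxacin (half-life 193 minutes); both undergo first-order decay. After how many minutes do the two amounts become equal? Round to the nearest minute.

26 minutes

Set 75.4·(1/2)^(t/29) = 44.5·(1/2)^(t/193).
Taking log₂: log₂(75.4/44.5) = t·(1/29 − 1/193).
log₂(1.6944) = 0.76076; 1/29 − 1/193 = 0.029301.
t = 0.76076 / 0.029301 ≈ 25.963 minutes.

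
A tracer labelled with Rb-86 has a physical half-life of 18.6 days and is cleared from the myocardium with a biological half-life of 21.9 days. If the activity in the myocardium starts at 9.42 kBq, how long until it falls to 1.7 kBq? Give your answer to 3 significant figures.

24.8 days

1/t_eff = 1/t_phys + 1/t_biol = 1/18.6 + 1/21.9 = 0.099426 per day.
t_eff = 18.6 × 21.9 / (18.6 + 21.9) ≈ 10.058 days.
n = log₂(9.42/1.7) ≈ 2.4702; t = 2.4702 × 10.058 ≈ 24.845 days.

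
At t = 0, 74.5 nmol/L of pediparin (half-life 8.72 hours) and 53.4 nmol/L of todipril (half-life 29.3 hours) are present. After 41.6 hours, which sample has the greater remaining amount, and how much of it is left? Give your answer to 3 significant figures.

todipril, 20.0 nmol/L

pediparin: 74.5 × (1/2)^4.7706 ≈ 2.7293 nmol/L.
todipril: 53.4 × (1/2)^1.4198 ≈ 19.959 nmol/L.
Todipril has more remaining, at ≈ 19.959 nmol/L.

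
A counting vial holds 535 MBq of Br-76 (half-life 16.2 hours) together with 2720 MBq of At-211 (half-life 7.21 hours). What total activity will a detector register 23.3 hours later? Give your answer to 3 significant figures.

487 MBq

Br-76: 535 × (1/2)^(23.3/16.2) = 535 × (1/2)^1.4383 ≈ 197.42 MBq.
At-211: 2720 × (1/2)^(23.3/7.21) = 2720 × (1/2)^3.2316 ≈ 289.57 MBq.
Total = 197.42 + 289.57 ≈ 486.99 MBq.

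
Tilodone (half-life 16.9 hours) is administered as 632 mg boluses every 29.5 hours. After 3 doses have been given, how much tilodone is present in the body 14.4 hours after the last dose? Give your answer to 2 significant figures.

490 mg

The 3 doses were given 73.4, 43.9, 14.4 hours ago.
Total = 632·(1/2)^(73.4/16.9) + 632·(1/2)^(43.9/16.9) + 632·(1/2)^(14.4/16.9)
      = 31.138 + 104.41 + 350.12 ≈ 485.67 mg.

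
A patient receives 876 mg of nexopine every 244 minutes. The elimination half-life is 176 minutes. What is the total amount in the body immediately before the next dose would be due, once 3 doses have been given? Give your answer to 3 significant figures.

The 3 doses were given 732, 488, 244 minutes ago.
Total = 876·(1/2)^(732/176) + 876·(1/2)^(488/176) + 876·(1/2)^(244/176)
      = 49.034 + 128.18 + 335.09 ≈ 512.31 mg.

512 mg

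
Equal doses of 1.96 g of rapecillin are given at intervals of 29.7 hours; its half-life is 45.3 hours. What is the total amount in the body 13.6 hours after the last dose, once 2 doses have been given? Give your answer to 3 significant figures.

2.60 g

The 2 doses were given 43.3, 13.6 hours ago.
Total = 1.96·(1/2)^(43.3/45.3) + 1.96·(1/2)^(13.6/45.3)
      = 1.0105 + 1.5918 ≈ 2.6022 g.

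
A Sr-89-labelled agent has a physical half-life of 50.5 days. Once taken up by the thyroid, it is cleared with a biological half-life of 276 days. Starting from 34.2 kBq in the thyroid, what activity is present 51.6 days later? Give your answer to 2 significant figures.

1/t_eff = 1/t_phys + 1/t_biol = 1/50.5 + 1/276 = 0.023425 per day.
t_eff = 50.5 × 276 / (50.5 + 276) ≈ 42.689 days.
Remaining = 34.2 × (1/2)^(51.6/42.689) = 34.2 × (1/2)^1.2087 ≈ 14.797 kBq.

15 kBq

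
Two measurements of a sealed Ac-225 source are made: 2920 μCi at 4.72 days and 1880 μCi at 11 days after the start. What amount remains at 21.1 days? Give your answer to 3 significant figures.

Over Δt = 11 − 4.72 = 6.28 days, the level fell by a factor of 2920/1880 ≈ 1.5532.
n = log₂(1.5532) ≈ 0.63524 half-lives, so t½ = 6.28/0.63524 ≈ 9.8861 days.
From t = 11 to t = 21.1: 1880 × (1/2)^((21.1−11)/9.8861) ≈ 926.01 μCi.

926 μCi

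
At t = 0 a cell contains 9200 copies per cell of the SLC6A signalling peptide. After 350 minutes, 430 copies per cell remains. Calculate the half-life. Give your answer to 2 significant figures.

79 minutes

A/A₀ = 430/9200 ≈ 0.046739.
n = log₂(21.395) ≈ 4.4192 half-lives elapsed in 350 minutes.
t½ = 350/4.4192 ≈ 79.199 minutes.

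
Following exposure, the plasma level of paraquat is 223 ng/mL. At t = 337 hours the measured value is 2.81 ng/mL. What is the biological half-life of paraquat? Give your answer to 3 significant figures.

A/A₀ = 2.81/223 ≈ 0.012601.
n = log₂(79.359) ≈ 6.3103 half-lives elapsed in 337 hours.
t½ = 337/6.3103 ≈ 53.404 hours.

53.4 hours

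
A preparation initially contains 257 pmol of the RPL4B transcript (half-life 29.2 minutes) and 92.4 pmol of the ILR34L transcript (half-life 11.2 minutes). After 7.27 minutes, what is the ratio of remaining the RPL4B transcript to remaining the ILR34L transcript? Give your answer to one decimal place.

RPL4B transcript: 257 × (1/2)^(7.27/29.2) = 257 × (1/2)^0.24897 ≈ 216.26 pmol.
ILR34L transcript: 92.4 × (1/2)^(7.27/11.2) = 92.4 × (1/2)^0.64911 ≈ 58.921 pmol.
Ratio ≈ 216.26 / 58.921 ≈ 3.6704.

3.7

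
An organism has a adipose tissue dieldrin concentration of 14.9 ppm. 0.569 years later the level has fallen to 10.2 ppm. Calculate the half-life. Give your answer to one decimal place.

1.0 years

A/A₀ = 10.2/14.9 ≈ 0.68456.
n = log₂(1.4608) ≈ 0.54674 half-lives elapsed in 0.569 years.
t½ = 0.569/0.54674 ≈ 1.0407 years.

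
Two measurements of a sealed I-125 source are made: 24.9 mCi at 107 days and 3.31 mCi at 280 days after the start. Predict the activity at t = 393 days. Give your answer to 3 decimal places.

0.886 mCi

Over Δt = 280 − 107 = 173 days, the level fell by a factor of 24.9/3.31 ≈ 7.5227.
n = log₂(7.5227) ≈ 2.9112 half-lives, so t½ = 173/2.9112 ≈ 59.425 days.
From t = 280 to t = 393: 3.31 × (1/2)^((393−280)/59.425) ≈ 0.88593 mCi.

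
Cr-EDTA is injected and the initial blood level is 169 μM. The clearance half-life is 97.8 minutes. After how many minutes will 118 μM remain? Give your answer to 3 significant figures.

Fraction remaining = 118/169 ≈ 0.69822.
n = log₂(169/118) = ln(1.4322)/ln 2 ≈ 0.51824 half-lives.
t = n × t½ = 0.51824 × 97.8 ≈ 50.684 minutes.

50.7 minutes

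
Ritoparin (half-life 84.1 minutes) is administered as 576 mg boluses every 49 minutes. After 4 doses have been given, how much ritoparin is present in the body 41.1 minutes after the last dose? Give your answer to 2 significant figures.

The 4 doses were given 188.1, 139.1, 90.1, 41.1 minutes ago.
Total = 576·(1/2)^(188.1/84.1) + 576·(1/2)^(139.1/84.1) + 576·(1/2)^(90.1/84.1) + 576·(1/2)^(41.1/84.1)
      = 122.22 + 183.03 + 274.1 + 410.5 ≈ 989.85 mg.

990 mg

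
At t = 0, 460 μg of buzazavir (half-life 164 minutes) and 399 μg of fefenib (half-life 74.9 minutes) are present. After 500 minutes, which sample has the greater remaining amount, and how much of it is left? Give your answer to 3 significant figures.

buzazavir, 55.6 μg

buzazavir: 460 × (1/2)^3.0488 ≈ 55.588 μg.
fefenib: 399 × (1/2)^6.6756 ≈ 3.9033 μg.
Buzazavir has more remaining, at ≈ 55.588 μg.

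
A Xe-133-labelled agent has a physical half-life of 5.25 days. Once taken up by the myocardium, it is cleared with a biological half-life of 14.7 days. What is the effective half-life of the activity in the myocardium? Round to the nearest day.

4 days

1/t_eff = 1/t_phys + 1/t_biol = 1/5.25 + 1/14.7 = 0.2585 per day.
t_eff = 5.25 × 14.7 / (5.25 + 14.7) ≈ 3.8684 days.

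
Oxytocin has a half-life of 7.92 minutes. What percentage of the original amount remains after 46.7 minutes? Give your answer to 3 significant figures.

1.68%

n = 46.7/7.92 ≈ 5.8965 half-lives.
Fraction remaining = (1/2)^5.8965 ≈ 0.016788, i.e. 1.6788%.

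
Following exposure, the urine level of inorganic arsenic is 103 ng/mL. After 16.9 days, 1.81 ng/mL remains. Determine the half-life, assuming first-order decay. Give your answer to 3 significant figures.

2.90 days

A/A₀ = 1.81/103 ≈ 0.017573.
n = log₂(56.906) ≈ 5.8305 half-lives elapsed in 16.9 days.
t½ = 16.9/5.8305 ≈ 2.8985 days.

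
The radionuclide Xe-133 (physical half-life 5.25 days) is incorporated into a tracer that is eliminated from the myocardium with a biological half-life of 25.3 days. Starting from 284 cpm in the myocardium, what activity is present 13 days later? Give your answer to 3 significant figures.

35.7 cpm

1/t_eff = 1/t_phys + 1/t_biol = 1/5.25 + 1/25.3 = 0.23 per day.
t_eff = 5.25 × 25.3 / (5.25 + 25.3) ≈ 4.3478 days.
Remaining = 284 × (1/2)^(13/4.3478) = 284 × (1/2)^2.99 ≈ 35.746 cpm.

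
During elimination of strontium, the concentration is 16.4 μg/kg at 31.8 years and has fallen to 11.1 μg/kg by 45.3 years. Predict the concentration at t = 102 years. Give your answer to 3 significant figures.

2.15 μg/kg

Over Δt = 45.3 − 31.8 = 13.5 years, the level fell by a factor of 16.4/11.1 ≈ 1.4775.
n = log₂(1.4775) ≈ 0.56314 half-lives, so t½ = 13.5/0.56314 ≈ 23.973 years.
From t = 45.3 to t = 102: 11.1 × (1/2)^((102−45.3)/23.973) ≈ 2.1544 μg/kg.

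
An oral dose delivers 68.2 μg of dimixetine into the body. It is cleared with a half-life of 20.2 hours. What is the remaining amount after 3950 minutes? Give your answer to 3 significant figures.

7.12 μg

Convert the elapsed time: 3950 minutes = 65.8333 hours.
Number of half-lives: n = 65.8333/20.2 ≈ 3.2591.
Remaining = 68.2 × (1/2)^3.2591 = 68.2 × 0.10445 ≈ 7.1237 μg.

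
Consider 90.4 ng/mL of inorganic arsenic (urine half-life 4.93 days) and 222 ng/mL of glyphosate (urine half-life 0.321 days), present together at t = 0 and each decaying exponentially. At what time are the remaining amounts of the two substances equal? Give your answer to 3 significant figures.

0.445 days

Set 90.4·(1/2)^(t/4.93) = 222·(1/2)^(t/0.321).
Taking log₂: log₂(90.4/222) = t·(1/4.93 − 1/0.321).
log₂(0.40721) = -1.2962; 1/4.93 − 1/0.321 = -2.9124.
t = -1.2962 / -2.9124 ≈ 0.44505 days.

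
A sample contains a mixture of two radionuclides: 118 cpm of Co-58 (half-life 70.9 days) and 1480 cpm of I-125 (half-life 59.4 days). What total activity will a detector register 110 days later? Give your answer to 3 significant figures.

450 cpm

Co-58: 118 × (1/2)^(110/70.9) = 118 × (1/2)^1.5515 ≈ 40.257 cpm.
I-125: 1480 × (1/2)^(110/59.4) = 1480 × (1/2)^1.8519 ≈ 410.01 cpm.
Total = 40.257 + 410.01 ≈ 450.27 cpm.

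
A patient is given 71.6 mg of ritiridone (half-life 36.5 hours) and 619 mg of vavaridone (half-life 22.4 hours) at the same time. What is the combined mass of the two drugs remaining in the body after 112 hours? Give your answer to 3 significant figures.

ritiridone: 71.6 × (1/2)^(112/36.5) = 71.6 × (1/2)^3.0685 ≈ 8.535 mg.
vavaridone: 619 × (1/2)^(112/22.4) = 619 × (1/2)^5 ≈ 19.344 mg.
Total = 8.535 + 19.344 ≈ 27.879 mg.

27.9 mg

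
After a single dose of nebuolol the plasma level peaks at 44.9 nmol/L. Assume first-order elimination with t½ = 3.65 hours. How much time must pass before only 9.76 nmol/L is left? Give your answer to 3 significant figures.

8.04 hours

Fraction remaining = 9.76/44.9 ≈ 0.21737.
n = log₂(44.9/9.76) = ln(4.6004)/ln 2 ≈ 2.2018 half-lives.
t = n × t½ = 2.2018 × 3.65 ≈ 8.0364 hours.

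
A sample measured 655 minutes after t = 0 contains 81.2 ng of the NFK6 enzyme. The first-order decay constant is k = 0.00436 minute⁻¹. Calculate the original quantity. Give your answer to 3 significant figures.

1410 ng

t½ = ln 2 / k = 0.69315 / 0.00436 ≈ 158.98 minutes.
Number of half-lives elapsed: n = 655/158.98 ≈ 4.12.
A₀ = A × 2^n = 81.2 × 2^4.12 = 81.2 × 17.388 ≈ 1411.9 ng.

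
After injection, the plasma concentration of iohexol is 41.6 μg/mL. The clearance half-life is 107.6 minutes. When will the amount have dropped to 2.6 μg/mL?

2.6/41.6 = 1/16, so 4 half-lives have elapsed.
t = 4 × 107.6 = 430.4 minutes.

430.4 minutes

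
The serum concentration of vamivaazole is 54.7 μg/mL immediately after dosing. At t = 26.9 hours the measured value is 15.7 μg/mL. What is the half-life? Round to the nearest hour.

A/A₀ = 15.7/54.7 ≈ 0.28702.
n = log₂(3.4841) ≈ 1.8008 half-lives elapsed in 26.9 hours.
t½ = 26.9/1.8008 ≈ 14.938 hours.

15 hours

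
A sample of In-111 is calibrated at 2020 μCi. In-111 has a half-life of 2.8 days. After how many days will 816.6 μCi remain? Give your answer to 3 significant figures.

3.66 days

Fraction remaining = 816.6/2020 ≈ 0.40426.
n = log₂(2020/816.6) = ln(2.4737)/ln 2 ≈ 1.3067 half-lives.
t = n × t½ = 1.3067 × 2.8 ≈ 3.6586 days.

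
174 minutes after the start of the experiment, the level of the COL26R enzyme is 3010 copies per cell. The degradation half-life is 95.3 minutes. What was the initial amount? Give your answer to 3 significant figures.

10700 copies per cell

Number of half-lives elapsed: n = 174/95.3 ≈ 1.8258.
A₀ = A × 2^n = 3010 × 2^1.8258 = 3010 × 3.5451 ≈ 10671 copies per cell.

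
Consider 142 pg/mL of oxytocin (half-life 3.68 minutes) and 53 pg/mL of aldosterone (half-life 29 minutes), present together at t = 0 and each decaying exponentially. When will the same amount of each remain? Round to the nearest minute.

6 minutes

Set 142·(1/2)^(t/3.68) = 53·(1/2)^(t/29).
Taking log₂: log₂(142/53) = t·(1/3.68 − 1/29).
log₂(2.6792) = 1.4218; 1/3.68 − 1/29 = 0.23726.
t = 1.4218 / 0.23726 ≈ 5.9928 minutes.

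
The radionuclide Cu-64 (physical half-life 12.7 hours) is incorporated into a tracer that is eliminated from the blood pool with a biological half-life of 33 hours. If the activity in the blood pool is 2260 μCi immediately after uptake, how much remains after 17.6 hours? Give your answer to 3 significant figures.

1/t_eff = 1/t_phys + 1/t_biol = 1/12.7 + 1/33 = 0.10904 per hour.
t_eff = 12.7 × 33 / (12.7 + 33) ≈ 9.1707 hours.
Remaining = 2260 × (1/2)^(17.6/9.1707) = 2260 × (1/2)^1.9192 ≈ 597.56 μCi.

598 μCi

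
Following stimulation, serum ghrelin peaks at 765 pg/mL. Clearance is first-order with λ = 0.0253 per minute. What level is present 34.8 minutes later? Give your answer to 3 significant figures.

317 pg/mL

t½ = ln 2 / λ = 0.69315 / 0.0253 ≈ 27.397 minutes.
Number of half-lives: n = 34.8/27.397 ≈ 1.2702.
Remaining = 765 × (1/2)^1.2702 = 765 × 0.4146 ≈ 317.17 pg/mL.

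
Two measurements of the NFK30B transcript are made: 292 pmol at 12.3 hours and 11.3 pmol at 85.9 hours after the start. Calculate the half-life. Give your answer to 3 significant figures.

Over Δt = 85.9 − 12.3 = 73.6 hours, the level fell by a factor of 292/11.3 ≈ 25.841.
n = log₂(25.841) ≈ 4.6916 half-lives, so t½ = 73.6/4.6916 ≈ 15.688 hours.

15.7 hours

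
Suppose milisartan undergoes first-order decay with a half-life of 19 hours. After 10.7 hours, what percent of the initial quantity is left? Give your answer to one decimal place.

67.7%

n = 10.7/19 ≈ 0.56316 half-lives.
Fraction remaining = (1/2)^0.56316 ≈ 0.67682, i.e. 67.682%.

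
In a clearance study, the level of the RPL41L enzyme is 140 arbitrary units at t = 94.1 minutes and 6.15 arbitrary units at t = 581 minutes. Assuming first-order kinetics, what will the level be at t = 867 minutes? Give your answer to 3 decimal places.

Over Δt = 581 − 94.1 = 486.9 minutes, the level fell by a factor of 140/6.15 ≈ 22.764.
n = log₂(22.764) ≈ 4.5087 half-lives, so t½ = 486.9/4.5087 ≈ 107.99 minutes.
From t = 581 to t = 867: 6.15 × (1/2)^((867−581)/107.99) ≈ 0.98093 arbitrary units.

0.981 arbitrary units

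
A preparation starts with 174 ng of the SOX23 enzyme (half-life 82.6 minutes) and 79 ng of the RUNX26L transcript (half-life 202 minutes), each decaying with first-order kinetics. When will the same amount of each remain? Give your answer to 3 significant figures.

Set 174·(1/2)^(t/82.6) = 79·(1/2)^(t/202).
Taking log₂: log₂(174/79) = t·(1/82.6 − 1/202).
log₂(2.2025) = 1.1392; 1/82.6 − 1/202 = 0.007156.
t = 1.1392 / 0.007156 ≈ 159.19 minutes.

159 minutes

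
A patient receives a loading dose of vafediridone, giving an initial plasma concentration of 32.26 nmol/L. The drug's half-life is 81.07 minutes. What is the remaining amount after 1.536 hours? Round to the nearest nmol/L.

15 nmol/L

Convert the elapsed time: 1.536 hours = 92.16 minutes.
Number of half-lives: n = 92.16/81.07 ≈ 1.1368.
Remaining = 32.26 × (1/2)^1.1368 = 32.26 × 0.45477 ≈ 14.671 nmol/L.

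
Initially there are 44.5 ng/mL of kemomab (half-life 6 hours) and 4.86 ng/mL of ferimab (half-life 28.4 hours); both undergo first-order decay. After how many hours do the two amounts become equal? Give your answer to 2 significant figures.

24 hours

Set 44.5·(1/2)^(t/6) = 4.86·(1/2)^(t/28.4).
Taking log₂: log₂(44.5/4.86) = t·(1/6 − 1/28.4).
log₂(9.1564) = 3.1948; 1/6 − 1/28.4 = 0.13146.
t = 3.1948 / 0.13146 ≈ 24.303 hours.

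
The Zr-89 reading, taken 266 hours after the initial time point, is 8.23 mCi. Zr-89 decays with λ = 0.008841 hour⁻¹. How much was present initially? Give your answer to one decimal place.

t½ = ln 2 / λ = 0.69315 / 0.008841 ≈ 78.401 hours.
Number of half-lives elapsed: n = 266/78.401 ≈ 3.3928.
A₀ = A × 2^n = 8.23 × 2^3.3928 = 8.23 × 10.503 ≈ 86.444 mCi.

86.4 mCi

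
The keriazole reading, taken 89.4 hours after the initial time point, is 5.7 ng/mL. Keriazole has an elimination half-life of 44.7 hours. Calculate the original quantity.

Number of half-lives elapsed: n = 89.4/44.7 ≈ 2.
A₀ = A × 2^n = 5.7 × 2^2 = 5.7 × 4 ≈ 22.8 ng/mL.

22.8 ng/mL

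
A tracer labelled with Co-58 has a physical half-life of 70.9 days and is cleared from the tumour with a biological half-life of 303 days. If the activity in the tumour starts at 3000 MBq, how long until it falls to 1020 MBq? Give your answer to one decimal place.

1/t_eff = 1/t_phys + 1/t_biol = 1/70.9 + 1/303 = 0.017405 per day.
t_eff = 70.9 × 303 / (70.9 + 303) ≈ 57.456 days.
n = log₂(3000/1020) ≈ 1.5564; t = 1.5564 × 57.456 ≈ 89.424 days.

89.4 days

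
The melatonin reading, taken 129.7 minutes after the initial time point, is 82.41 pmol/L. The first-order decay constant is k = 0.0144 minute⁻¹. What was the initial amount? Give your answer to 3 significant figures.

t½ = ln 2 / k = 0.69315 / 0.0144 ≈ 48.135 minutes.
Number of half-lives elapsed: n = 129.7/48.135 ≈ 2.6945.
A₀ = A × 2^n = 82.41 × 2^2.6945 = 82.41 × 6.4733 ≈ 533.46 pmol/L.

533 pmol/L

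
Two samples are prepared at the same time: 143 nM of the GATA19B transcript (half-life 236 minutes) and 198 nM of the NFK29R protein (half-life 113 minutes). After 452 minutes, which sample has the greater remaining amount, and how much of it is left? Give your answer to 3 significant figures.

GATA19B transcript: 143 × (1/2)^1.9153 ≈ 37.913 nM.
NFK29R protein: 198 × (1/2)^4 ≈ 12.375 nM.
GATA19B transcript has more remaining, at ≈ 37.913 nM.

GATA19B transcript, 37.9 nM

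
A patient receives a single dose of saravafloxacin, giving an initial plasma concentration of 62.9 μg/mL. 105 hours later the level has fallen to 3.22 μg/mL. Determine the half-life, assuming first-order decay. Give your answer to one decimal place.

A/A₀ = 3.22/62.9 ≈ 0.051192.
n = log₂(19.534) ≈ 4.2879 half-lives elapsed in 105 hours.
t½ = 105/4.2879 ≈ 24.487 hours.

24.5 hours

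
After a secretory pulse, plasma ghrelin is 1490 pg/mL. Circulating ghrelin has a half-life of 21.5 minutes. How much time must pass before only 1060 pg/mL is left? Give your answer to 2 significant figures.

11 minutes

Fraction remaining = 1060/1490 ≈ 0.71141.
n = log₂(1490/1060) = ln(1.4057)/ln 2 ≈ 0.49125 half-lives.
t = n × t½ = 0.49125 × 21.5 ≈ 10.562 minutes.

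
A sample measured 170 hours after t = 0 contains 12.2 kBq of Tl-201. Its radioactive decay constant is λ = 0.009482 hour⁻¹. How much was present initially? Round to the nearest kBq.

61 kBq

t½ = ln 2 / λ = 0.69315 / 0.009482 ≈ 73.101 hours.
Number of half-lives elapsed: n = 170/73.101 ≈ 2.3255.
A₀ = A × 2^n = 12.2 × 2^2.3255 = 12.2 × 5.0125 ≈ 61.153 kBq.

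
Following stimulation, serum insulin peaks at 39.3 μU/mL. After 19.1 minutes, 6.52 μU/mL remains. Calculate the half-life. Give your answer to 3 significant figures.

A/A₀ = 6.52/39.3 ≈ 0.1659.
n = log₂(6.0276) ≈ 2.5916 half-lives elapsed in 19.1 minutes.
t½ = 19.1/2.5916 ≈ 7.37 minutes.

7.37 minutes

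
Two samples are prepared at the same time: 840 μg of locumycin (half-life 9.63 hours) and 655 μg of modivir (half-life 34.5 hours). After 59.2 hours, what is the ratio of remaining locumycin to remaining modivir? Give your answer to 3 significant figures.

0.0594

locumycin: 840 × (1/2)^(59.2/9.63) = 840 × (1/2)^6.1475 ≈ 11.85 μg.
modivir: 655 × (1/2)^(59.2/34.5) = 655 × (1/2)^1.7159 ≈ 199.38 μg.
Ratio ≈ 11.85 / 199.38 ≈ 0.059432.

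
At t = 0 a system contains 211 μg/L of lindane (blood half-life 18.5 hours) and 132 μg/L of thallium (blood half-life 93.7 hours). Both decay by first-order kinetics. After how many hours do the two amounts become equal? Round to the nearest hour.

16 hours

Set 211·(1/2)^(t/18.5) = 132·(1/2)^(t/93.7).
Taking log₂: log₂(211/132) = t·(1/18.5 − 1/93.7).
log₂(1.5985) = 0.67671; 1/18.5 − 1/93.7 = 0.043382.
t = 0.67671 / 0.043382 ≈ 15.599 hours.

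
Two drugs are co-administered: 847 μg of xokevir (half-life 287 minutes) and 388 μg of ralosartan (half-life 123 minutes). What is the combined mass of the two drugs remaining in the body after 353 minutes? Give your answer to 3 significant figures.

xokevir: 847 × (1/2)^(353/287) = 847 × (1/2)^1.23 ≈ 361.1 μg.
ralosartan: 388 × (1/2)^(353/123) = 388 × (1/2)^2.8699 ≈ 53.076 μg.
Total = 361.1 + 53.076 ≈ 414.18 μg.

414 μg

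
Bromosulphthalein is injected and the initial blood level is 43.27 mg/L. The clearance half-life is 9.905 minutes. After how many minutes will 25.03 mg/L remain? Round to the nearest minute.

Fraction remaining = 25.03/43.27 ≈ 0.57846.
n = log₂(43.27/25.03) = ln(1.7287)/ln 2 ≈ 0.78971 half-lives.
t = n × t½ = 0.78971 × 9.905 ≈ 7.8221 minutes.

8 minutes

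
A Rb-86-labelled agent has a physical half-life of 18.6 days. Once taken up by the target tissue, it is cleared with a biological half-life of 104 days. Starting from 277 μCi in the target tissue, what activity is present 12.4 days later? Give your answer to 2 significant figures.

160 μCi

1/t_eff = 1/t_phys + 1/t_biol = 1/18.6 + 1/104 = 0.063379 per day.
t_eff = 18.6 × 104 / (18.6 + 104) ≈ 15.778 days.
Remaining = 277 × (1/2)^(12.4/15.778) = 277 × (1/2)^0.7859 ≈ 160.66 μCi.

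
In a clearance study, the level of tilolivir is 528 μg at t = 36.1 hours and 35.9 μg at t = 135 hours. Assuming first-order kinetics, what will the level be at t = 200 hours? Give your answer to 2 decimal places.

Over Δt = 135 − 36.1 = 98.9 hours, the level fell by a factor of 528/35.9 ≈ 14.708.
n = log₂(14.708) ≈ 3.8785 half-lives, so t½ = 98.9/3.8785 ≈ 25.5 hours.
From t = 135 to t = 200: 35.9 × (1/2)^((200−135)/25.5) ≈ 6.1341 μg.

6.13 μg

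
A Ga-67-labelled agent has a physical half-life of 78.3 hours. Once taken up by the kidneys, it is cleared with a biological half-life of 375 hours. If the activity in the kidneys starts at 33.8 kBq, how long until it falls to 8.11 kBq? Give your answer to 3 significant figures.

1/t_eff = 1/t_phys + 1/t_biol = 1/78.3 + 1/375 = 0.015438 per hour.
t_eff = 78.3 × 375 / (78.3 + 375) ≈ 64.775 hours.
n = log₂(33.8/8.11) ≈ 2.0592; t = 2.0592 × 64.775 ≈ 133.39 hours.

133 hours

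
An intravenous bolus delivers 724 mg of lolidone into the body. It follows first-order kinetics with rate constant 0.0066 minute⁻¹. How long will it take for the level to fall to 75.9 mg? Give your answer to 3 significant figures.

342 minutes

t½ = ln 2 / λ = 0.69315 / 0.0066 ≈ 105.02 minutes.
Fraction remaining = 75.9/724 ≈ 0.10483.
n = log₂(724/75.9) = ln(9.5389)/ln 2 ≈ 3.2538 half-lives.
t = n × t½ = 3.2538 × 105.02 ≈ 341.72 minutes.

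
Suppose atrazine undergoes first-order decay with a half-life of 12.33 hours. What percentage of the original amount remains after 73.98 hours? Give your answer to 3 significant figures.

1.56%

n = 73.98/12.33 ≈ 6 half-lives.
Fraction remaining = (1/2)^6 ≈ 0.015625, i.e. 1.5625%.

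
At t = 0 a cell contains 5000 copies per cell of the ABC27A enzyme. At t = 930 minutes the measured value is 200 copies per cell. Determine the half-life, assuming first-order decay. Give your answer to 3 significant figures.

A/A₀ = 200/5000 ≈ 0.04.
n = log₂(25) ≈ 4.6439 half-lives elapsed in 930 minutes.
t½ = 930/4.6439 ≈ 200.26 minutes.

200 minutes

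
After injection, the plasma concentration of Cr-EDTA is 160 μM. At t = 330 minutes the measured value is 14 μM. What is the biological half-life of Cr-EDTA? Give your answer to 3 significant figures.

93.9 minutes

A/A₀ = 14/160 ≈ 0.0875.
n = log₂(11.429) ≈ 3.5146 half-lives elapsed in 330 minutes.
t½ = 330/3.5146 ≈ 93.895 minutes.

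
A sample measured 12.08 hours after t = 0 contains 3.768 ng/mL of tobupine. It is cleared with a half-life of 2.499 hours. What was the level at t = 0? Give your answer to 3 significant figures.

Number of half-lives elapsed: n = 12.08/2.499 ≈ 4.8339.
A₀ = A × 2^n = 3.768 × 2^4.8339 = 3.768 × 28.521 ≈ 107.47 ng/mL.

107 ng/mL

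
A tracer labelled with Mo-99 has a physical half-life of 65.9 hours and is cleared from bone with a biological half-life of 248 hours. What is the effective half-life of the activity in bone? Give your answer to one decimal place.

1/t_eff = 1/t_phys + 1/t_biol = 1/65.9 + 1/248 = 0.019207 per hour.
t_eff = 65.9 × 248 / (65.9 + 248) ≈ 52.065 hours.

52.1 hours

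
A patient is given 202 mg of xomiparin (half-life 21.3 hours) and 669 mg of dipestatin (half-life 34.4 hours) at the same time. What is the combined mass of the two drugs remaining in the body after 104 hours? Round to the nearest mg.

89 mg

xomiparin: 202 × (1/2)^(104/21.3) = 202 × (1/2)^4.8826 ≈ 6.8475 mg.
dipestatin: 669 × (1/2)^(104/34.4) = 669 × (1/2)^3.0233 ≈ 82.288 mg.
Total = 6.8475 + 82.288 ≈ 89.135 mg.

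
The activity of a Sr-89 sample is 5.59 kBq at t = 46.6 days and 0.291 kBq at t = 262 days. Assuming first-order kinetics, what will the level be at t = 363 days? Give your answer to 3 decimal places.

0.073 kBq

Over Δt = 262 − 46.6 = 215.4 days, the level fell by a factor of 5.59/0.291 ≈ 19.21.
n = log₂(19.21) ≈ 4.2638 half-lives, so t½ = 215.4/4.2638 ≈ 50.519 days.
From t = 262 to t = 363: 0.291 × (1/2)^((363−262)/50.519) ≈ 0.072788 kBq.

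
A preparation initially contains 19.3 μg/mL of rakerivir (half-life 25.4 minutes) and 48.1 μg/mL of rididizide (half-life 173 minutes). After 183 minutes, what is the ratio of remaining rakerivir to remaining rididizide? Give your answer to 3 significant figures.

0.00566

rakerivir: 19.3 × (1/2)^(183/25.4) = 19.3 × (1/2)^7.2047 ≈ 0.13083 μg/mL.
rididizide: 48.1 × (1/2)^(183/173) = 48.1 × (1/2)^1.0578 ≈ 23.105 μg/mL.
Ratio ≈ 0.13083 / 23.105 ≈ 0.0056625.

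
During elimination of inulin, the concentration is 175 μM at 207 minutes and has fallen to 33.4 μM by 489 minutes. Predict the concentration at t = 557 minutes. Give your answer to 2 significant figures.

Over Δt = 489 − 207 = 282 minutes, the level fell by a factor of 175/33.4 ≈ 5.2395.
n = log₂(5.2395) ≈ 2.3894 half-lives, so t½ = 282/2.3894 ≈ 118.02 minutes.
From t = 489 to t = 557: 33.4 × (1/2)^((557−489)/118.02) ≈ 22.403 μM.

22 μM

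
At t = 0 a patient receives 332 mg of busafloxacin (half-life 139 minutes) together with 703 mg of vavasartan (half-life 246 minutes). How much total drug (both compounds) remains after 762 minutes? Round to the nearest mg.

90 mg

busafloxacin: 332 × (1/2)^(762/139) = 332 × (1/2)^5.482 ≈ 7.4283 mg.
vavasartan: 703 × (1/2)^(762/246) = 703 × (1/2)^3.0976 ≈ 82.129 mg.
Total = 7.4283 + 82.129 ≈ 89.557 mg.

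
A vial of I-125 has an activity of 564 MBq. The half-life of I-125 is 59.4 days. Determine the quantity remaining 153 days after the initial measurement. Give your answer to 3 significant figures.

94.6 MBq

Number of half-lives: n = 153/59.4 ≈ 2.5758.
Remaining = 564 × (1/2)^2.5758 = 564 × 0.16773 ≈ 94.602 MBq.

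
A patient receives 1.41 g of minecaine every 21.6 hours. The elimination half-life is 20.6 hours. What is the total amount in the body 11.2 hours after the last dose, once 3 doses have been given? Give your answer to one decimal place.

1.7 g

The 3 doses were given 54.4, 32.8, 11.2 hours ago.
Total = 1.41·(1/2)^(54.4/20.6) + 1.41·(1/2)^(32.8/20.6) + 1.41·(1/2)^(11.2/20.6)
      = 0.22608 + 0.46764 + 0.96728 ≈ 1.661 g.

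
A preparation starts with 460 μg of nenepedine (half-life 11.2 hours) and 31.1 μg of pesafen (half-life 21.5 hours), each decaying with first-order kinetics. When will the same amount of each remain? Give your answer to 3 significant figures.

90.9 hours

Set 460·(1/2)^(t/11.2) = 31.1·(1/2)^(t/21.5).
Taking log₂: log₂(460/31.1) = t·(1/11.2 − 1/21.5).
log₂(14.791) = 3.8866; 1/11.2 − 1/21.5 = 0.042774.
t = 3.8866 / 0.042774 ≈ 90.865 hours.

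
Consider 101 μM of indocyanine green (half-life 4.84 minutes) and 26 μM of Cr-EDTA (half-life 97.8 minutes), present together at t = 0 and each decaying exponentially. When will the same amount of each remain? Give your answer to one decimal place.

Set 101·(1/2)^(t/4.84) = 26·(1/2)^(t/97.8).
Taking log₂: log₂(101/26) = t·(1/4.84 − 1/97.8).
log₂(3.8846) = 1.9578; 1/4.84 − 1/97.8 = 0.19639.
t = 1.9578 / 0.19639 ≈ 9.969 minutes.

10.0 minutes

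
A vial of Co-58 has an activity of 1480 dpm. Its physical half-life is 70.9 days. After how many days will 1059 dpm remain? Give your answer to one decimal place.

34.2 days

Fraction remaining = 1059/1480 ≈ 0.71554.
n = log₂(1480/1059) = ln(1.3975)/ln 2 ≈ 0.48289 half-lives.
t = n × t½ = 0.48289 × 70.9 ≈ 34.237 days.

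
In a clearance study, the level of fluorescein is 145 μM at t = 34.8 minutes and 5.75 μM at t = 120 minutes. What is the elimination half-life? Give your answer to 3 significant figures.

Over Δt = 120 − 34.8 = 85.2 minutes, the level fell by a factor of 145/5.75 ≈ 25.217.
n = log₂(25.217) ≈ 4.6563 half-lives, so t½ = 85.2/4.6563 ≈ 18.298 minutes.

18.3 minutes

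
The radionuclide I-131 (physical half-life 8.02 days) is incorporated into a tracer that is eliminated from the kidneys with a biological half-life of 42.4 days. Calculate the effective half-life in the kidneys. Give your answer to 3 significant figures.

6.74 days

1/t_eff = 1/t_phys + 1/t_biol = 1/8.02 + 1/42.4 = 0.14827 per day.
t_eff = 8.02 × 42.4 / (8.02 + 42.4) ≈ 6.7443 days.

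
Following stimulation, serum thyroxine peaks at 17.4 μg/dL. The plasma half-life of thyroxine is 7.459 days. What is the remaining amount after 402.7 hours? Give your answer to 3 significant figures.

3.66 μg/dL

Convert the elapsed time: 402.7 hours = 16.7792 days.
Number of half-lives: n = 16.7792/7.459 ≈ 2.2495.
Remaining = 17.4 × (1/2)^2.2495 = 17.4 × 0.21029 ≈ 3.6591 μg/dL.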